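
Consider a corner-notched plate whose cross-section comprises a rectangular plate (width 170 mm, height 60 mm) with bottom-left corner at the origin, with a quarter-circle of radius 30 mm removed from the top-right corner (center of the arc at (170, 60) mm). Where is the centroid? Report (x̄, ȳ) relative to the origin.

plate: A = 170 × 60 = 10200.00, centroid at (85.00, 30.00).
removed quarter-circle: A = −¼π·30² = -706.86, centroid at (157.27, 47.27).
ΣA = 9493.14 mm²
ΣAx̄ = (10200.00)(85.00) + (-706.86)(157.27) = 755834.08 mm³
ΣAȳ = (10200.00)(30.00) + (-706.86)(47.27) = 272588.50 mm³
x̄ = 755834.08 / 9493.14 = 79.62 mm
ȳ = 272588.50 / 9493.14 = 28.71 mm

x̄ = 79.62 mm, ȳ = 28.71 mm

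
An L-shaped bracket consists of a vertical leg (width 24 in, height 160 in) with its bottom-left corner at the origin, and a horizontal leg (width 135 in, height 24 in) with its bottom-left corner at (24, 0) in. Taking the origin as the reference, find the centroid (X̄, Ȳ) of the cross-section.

vertical leg: A = 24 × 160 = 3840.00, centroid at (12.00, 80.00).
horizontal leg: A = 135 × 24 = 3240.00, centroid at (91.50, 12.00).
ΣA = 7080.00 in²
ΣAX̄ = (3840.00)(12.00) + (3240.00)(91.50) = 342540.00 in³
ΣAȲ = (3840.00)(80.00) + (3240.00)(12.00) = 346080.00 in³
X̄ = 342540.00 / 7080.00 = 48.38 in
Ȳ = 346080.00 / 7080.00 = 48.88 in

X̄ = 48.38 in, Ȳ = 48.88 in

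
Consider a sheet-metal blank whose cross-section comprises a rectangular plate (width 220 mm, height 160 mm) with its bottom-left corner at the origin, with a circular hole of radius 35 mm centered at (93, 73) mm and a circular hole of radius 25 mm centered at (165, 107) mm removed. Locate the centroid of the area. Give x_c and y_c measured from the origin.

plate: A = 220 × 160 = 35200.00, centroid at (110.00, 80.00).
hole 1: A = −π·35² = -3848.45, centroid at (93.00, 73.00).
hole 2: A = −π·25² = -1963.50, centroid at (165.00, 107.00).
ΣA = 29388.05 mm²
ΣAx_c = (35200.00)(110.00) + (-3848.45)(93.00) + (-1963.50)(165.00) = 3190117.31 mm³
ΣAy_c = (35200.00)(80.00) + (-3848.45)(73.00) + (-1963.50)(107.00) = 2324969.07 mm³
x_c = 3190117.31 / 29388.05 = 108.55 mm
y_c = 2324969.07 / 29388.05 = 79.11 mm

x_c = 108.55 mm, y_c = 79.11 mm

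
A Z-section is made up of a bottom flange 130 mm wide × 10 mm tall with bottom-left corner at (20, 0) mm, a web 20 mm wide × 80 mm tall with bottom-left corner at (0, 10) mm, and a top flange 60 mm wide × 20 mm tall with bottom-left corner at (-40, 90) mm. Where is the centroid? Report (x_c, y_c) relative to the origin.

bottom flange: A = 130 × 10 = 1300.00, centroid at (85.00, 5.00).
web: A = 20 × 80 = 1600.00, centroid at (10.00, 50.00).
top flange: A = 60 × 20 = 1200.00, centroid at (-10.00, 100.00).
ΣA = 4100.00 mm², ΣAx_c = 114500.00 mm³, ΣAy_c = 206500.00 mm³.
x_c = 114500.00/4100.00 = 27.93 mm; y_c = 206500.00/4100.00 = 50.37 mm.

x_c = 27.93 mm, y_c = 50.37 mm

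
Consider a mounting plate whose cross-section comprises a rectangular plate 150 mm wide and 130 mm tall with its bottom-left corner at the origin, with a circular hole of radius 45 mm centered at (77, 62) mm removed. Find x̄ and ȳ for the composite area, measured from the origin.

x̄ = 74.03 mm, ȳ = 66.45 mm

plate: A = 150 × 130 = 19500.00, centroid at (75.00, 65.00).
hole: A = −π·45² = -6361.73, centroid at (77.00, 62.00).
ΣA = 13138.27 mm²
ΣAx̄ = (19500.00)(75.00) + (-6361.73)(77.00) = 972647.17 mm³
ΣAȳ = (19500.00)(65.00) + (-6361.73)(62.00) = 873073.04 mm³
x̄ = 972647.17 / 13138.27 = 74.03 mm
ȳ = 873073.04 / 13138.27 = 66.45 mm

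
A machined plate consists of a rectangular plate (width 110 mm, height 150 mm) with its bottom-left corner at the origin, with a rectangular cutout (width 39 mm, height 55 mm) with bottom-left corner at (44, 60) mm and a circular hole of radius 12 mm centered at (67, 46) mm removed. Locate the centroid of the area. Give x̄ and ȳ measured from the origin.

Part | A | x̄ᵢ | ȳᵢ | A·x̄ᵢ | A·ȳᵢ
plate | 16500.00 | 55.00 | 75.00 | 907500.00 | 1237500.00
hole 1 | -2145.00 | 63.50 | 87.50 | -136207.50 | -187687.50
hole 2 | -452.39 | 67.00 | 46.00 | -30310.09 | -20809.91
Σ | 13902.61 |  |  | 740982.41 | 1029002.59
x̄ = 740982.41 / 13902.61 = 53.30 mm
ȳ = 1029002.59 / 13902.61 = 74.02 mm

x̄ = 53.30 mm, ȳ = 74.02 mm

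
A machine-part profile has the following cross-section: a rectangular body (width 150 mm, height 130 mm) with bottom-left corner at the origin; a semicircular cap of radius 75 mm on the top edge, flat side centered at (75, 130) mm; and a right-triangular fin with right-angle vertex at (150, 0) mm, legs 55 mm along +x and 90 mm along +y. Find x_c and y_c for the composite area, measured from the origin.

Part | A | x̄ᵢ | ȳᵢ | A·x̄ᵢ | A·ȳᵢ
rectangular body | 19500.00 | 75.00 | 65.00 | 1462500.00 | 1267500.00
semicircular top | 8835.73 | 75.00 | 161.83 | 662679.70 | 1429894.81
triangular fin | 2475.00 | 168.33 | 30.00 | 416625.00 | 74250.00
Σ | 30810.73 |  |  | 2541804.70 | 2771644.81
x_c = 2541804.70 / 30810.73 = 82.50 mm
y_c = 2771644.81 / 30810.73 = 89.96 mm

x_c = 82.50 mm, y_c = 89.96 mm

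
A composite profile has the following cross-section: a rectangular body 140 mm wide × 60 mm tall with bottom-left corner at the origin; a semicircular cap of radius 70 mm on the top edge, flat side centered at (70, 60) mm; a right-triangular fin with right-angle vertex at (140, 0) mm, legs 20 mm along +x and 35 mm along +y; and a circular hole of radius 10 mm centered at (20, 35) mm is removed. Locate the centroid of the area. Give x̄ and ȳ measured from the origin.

x̄ = 72.64 mm, ȳ = 57.99 mm

rectangular body: A = 140 × 60 = 8400.00, centroid at (70.00, 30.00).
semicircular top: A = ½π·70² = 7696.90, centroid at (70.00, 89.71).
triangular fin: A = ½·20·35 = 350.00, centroid at (146.67, 11.67).
hole: A = −π·10² = -314.16, centroid at (20.00, 35.00).
ΣA = 16132.74 mm²
ΣAx̄ = (8400.00)(70.00) + (7696.90)(70.00) + (350.00)(146.67) + (-314.16)(20.00) = 1171833.29 mm³
ΣAȳ = (8400.00)(30.00) + (7696.90)(89.71) + (350.00)(11.67) + (-314.16)(35.00) = 935568.55 mm³
x̄ = 1171833.29 / 16132.74 = 72.64 mm
ȳ = 935568.55 / 16132.74 = 57.99 mm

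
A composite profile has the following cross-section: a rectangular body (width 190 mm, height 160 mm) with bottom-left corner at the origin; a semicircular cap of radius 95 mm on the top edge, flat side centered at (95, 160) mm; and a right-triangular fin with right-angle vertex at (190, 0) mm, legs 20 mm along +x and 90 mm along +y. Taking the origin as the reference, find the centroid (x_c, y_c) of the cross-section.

Part | A | x̄ᵢ | ȳᵢ | A·x̄ᵢ | A·ȳᵢ
rectangular body | 30400.00 | 95.00 | 80.00 | 2888000.00 | 2432000.00
semicircular top | 14176.44 | 95.00 | 200.32 | 1346761.50 | 2839813.23
triangular fin | 900.00 | 196.67 | 30.00 | 177000.00 | 27000.00
Σ | 45476.44 |  |  | 4411761.50 | 5298813.23
x_c = 4411761.50 / 45476.44 = 97.01 mm
y_c = 5298813.23 / 45476.44 = 116.52 mm

x_c = 97.01 mm, y_c = 116.52 mm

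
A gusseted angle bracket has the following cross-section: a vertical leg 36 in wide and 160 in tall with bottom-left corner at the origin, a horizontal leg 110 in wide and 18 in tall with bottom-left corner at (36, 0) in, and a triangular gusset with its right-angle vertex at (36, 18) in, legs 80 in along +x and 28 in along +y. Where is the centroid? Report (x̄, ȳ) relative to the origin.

Part | A | x̄ᵢ | ȳᵢ | A·x̄ᵢ | A·ȳᵢ
vertical leg | 5760.00 | 18.00 | 80.00 | 103680.00 | 460800.00
horizontal leg | 1980.00 | 91.00 | 9.00 | 180180.00 | 17820.00
gusset | 1120.00 | 62.67 | 27.33 | 70186.67 | 30613.33
Σ | 8860.00 |  |  | 354046.67 | 509233.33
x̄ = 354046.67 / 8860.00 = 39.96 in
ȳ = 509233.33 / 8860.00 = 57.48 in

x̄ = 39.96 in, ȳ = 57.48 in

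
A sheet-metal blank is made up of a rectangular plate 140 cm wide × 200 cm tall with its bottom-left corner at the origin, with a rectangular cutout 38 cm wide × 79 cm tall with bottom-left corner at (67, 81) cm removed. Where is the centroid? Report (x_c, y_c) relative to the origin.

x_c = 68.08 cm, y_c = 97.54 cm

Part | A | x̄ᵢ | ȳᵢ | A·x̄ᵢ | A·ȳᵢ
plate | 28000.00 | 70.00 | 100.00 | 1960000.00 | 2800000.00
hole | -3002.00 | 86.00 | 120.50 | -258172.00 | -361741.00
Σ | 24998.00 |  |  | 1701828.00 | 2438259.00
x_c = 1701828.00 / 24998.00 = 68.08 cm
y_c = 2438259.00 / 24998.00 = 97.54 cm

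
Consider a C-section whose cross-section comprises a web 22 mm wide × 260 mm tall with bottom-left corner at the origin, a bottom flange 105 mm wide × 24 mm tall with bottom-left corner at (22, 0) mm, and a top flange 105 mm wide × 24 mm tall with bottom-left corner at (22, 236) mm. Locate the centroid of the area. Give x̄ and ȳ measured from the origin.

web: A = 22 × 260 = 5720.00, centroid at (11.00, 130.00).
bottom flange: A = 105 × 24 = 2520.00, centroid at (74.50, 12.00).
top flange: A = 105 × 24 = 2520.00, centroid at (74.50, 248.00).
ΣA = 10760.00 mm²
ΣAx̄ = (5720.00)(11.00) + (2520.00)(74.50) + (2520.00)(74.50) = 438400.00 mm³
ΣAȳ = (5720.00)(130.00) + (2520.00)(12.00) + (2520.00)(248.00) = 1398800.00 mm³
x̄ = 438400.00 / 10760.00 = 40.74 mm
ȳ = 1398800.00 / 10760.00 = 130.00 mm

x̄ = 40.74 mm, ȳ = 130.00 mm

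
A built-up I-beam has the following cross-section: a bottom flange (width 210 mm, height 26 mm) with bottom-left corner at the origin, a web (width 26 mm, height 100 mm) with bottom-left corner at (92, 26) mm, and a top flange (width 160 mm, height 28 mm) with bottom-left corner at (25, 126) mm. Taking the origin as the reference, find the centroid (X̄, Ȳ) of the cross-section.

Part | A | x̄ᵢ | ȳᵢ | A·x̄ᵢ | A·ȳᵢ
bottom flange | 5460.00 | 105.00 | 13.00 | 573300.00 | 70980.00
web | 2600.00 | 105.00 | 76.00 | 273000.00 | 197600.00
top flange | 4480.00 | 105.00 | 140.00 | 470400.00 | 627200.00
Σ | 12540.00 |  |  | 1316700.00 | 895780.00
X̄ = 1316700.00 / 12540.00 = 105.00 mm
Ȳ = 895780.00 / 12540.00 = 71.43 mm

X̄ = 105.00 mm, Ȳ = 71.43 mm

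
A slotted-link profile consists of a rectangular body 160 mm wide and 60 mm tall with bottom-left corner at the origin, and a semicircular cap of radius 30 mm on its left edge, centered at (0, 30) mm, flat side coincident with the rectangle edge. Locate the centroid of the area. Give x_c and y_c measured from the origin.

x_c = 68.10 mm, y_c = 30.00 mm

Part | A | x̄ᵢ | ȳᵢ | A·x̄ᵢ | A·ȳᵢ
rectangular body | 9600.00 | 80.00 | 30.00 | 768000.00 | 288000.00
semicircular end | 1413.72 | -12.73 | 30.00 | -18000.00 | 42411.50
Σ | 11013.72 |  |  | 750000.00 | 330411.50
x_c = 750000.00 / 11013.72 = 68.10 mm
y_c = 330411.50 / 11013.72 = 30.00 mm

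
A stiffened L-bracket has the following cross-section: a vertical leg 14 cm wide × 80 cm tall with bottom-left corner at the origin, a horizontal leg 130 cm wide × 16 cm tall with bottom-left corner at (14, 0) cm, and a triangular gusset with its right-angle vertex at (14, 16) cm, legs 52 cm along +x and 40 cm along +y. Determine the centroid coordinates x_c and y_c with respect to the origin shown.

vertical leg: A = 14 × 80 = 1120.00, centroid at (7.00, 40.00).
horizontal leg: A = 130 × 16 = 2080.00, centroid at (79.00, 8.00).
gusset: A = ½·52·40 = 1040.00, centroid at (31.33, 29.33).
ΣA = 4240.00 cm²
ΣAx_c = (1120.00)(7.00) + (2080.00)(79.00) + (1040.00)(31.33) = 204746.67 cm³
ΣAy_c = (1120.00)(40.00) + (2080.00)(8.00) + (1040.00)(29.33) = 91946.67 cm³
x_c = 204746.67 / 4240.00 = 48.29 cm
y_c = 91946.67 / 4240.00 = 21.69 cm

x_c = 48.29 cm, y_c = 21.69 cm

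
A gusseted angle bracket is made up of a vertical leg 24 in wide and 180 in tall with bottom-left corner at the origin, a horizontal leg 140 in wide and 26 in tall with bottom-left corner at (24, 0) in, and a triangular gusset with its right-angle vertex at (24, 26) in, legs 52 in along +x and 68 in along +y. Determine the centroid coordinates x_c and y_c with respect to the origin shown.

Part | A | x̄ᵢ | ȳᵢ | A·x̄ᵢ | A·ȳᵢ
vertical leg | 4320.00 | 12.00 | 90.00 | 51840.00 | 388800.00
horizontal leg | 3640.00 | 94.00 | 13.00 | 342160.00 | 47320.00
gusset | 1768.00 | 41.33 | 48.67 | 73077.33 | 86042.67
Σ | 9728.00 |  |  | 467077.33 | 522162.67
x_c = 467077.33 / 9728.00 = 48.01 in
y_c = 522162.67 / 9728.00 = 53.68 in

x_c = 48.01 in, y_c = 53.68 in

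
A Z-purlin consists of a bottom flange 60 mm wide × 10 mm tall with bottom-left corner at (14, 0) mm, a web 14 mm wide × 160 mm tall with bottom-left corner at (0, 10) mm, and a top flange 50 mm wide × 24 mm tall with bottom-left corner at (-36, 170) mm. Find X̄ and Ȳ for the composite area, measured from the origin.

X̄ = 7.15 mm, Ȳ = 104.70 mm

Part | A | x̄ᵢ | ȳᵢ | A·x̄ᵢ | A·ȳᵢ
bottom flange | 600.00 | 44.00 | 5.00 | 26400.00 | 3000.00
web | 2240.00 | 7.00 | 90.00 | 15680.00 | 201600.00
top flange | 1200.00 | -11.00 | 182.00 | -13200.00 | 218400.00
Σ | 4040.00 |  |  | 28880.00 | 423000.00
X̄ = 28880.00 / 4040.00 = 7.15 mm
Ȳ = 423000.00 / 4040.00 = 104.70 mm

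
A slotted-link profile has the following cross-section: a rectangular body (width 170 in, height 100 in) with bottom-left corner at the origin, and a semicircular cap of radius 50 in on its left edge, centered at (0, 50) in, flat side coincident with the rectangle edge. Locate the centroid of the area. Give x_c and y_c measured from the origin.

x_c = 65.07 in, y_c = 50.00 in

rectangular body: A = 170 × 100 = 17000.00, centroid at (85.00, 50.00).
semicircular end: A = ½π·50² = 3926.99, centroid at (-21.22, 50.00).
ΣA = 20926.99 in², ΣAx_c = 1361666.67 in³, ΣAy_c = 1046349.54 in³.
x_c = 1361666.67/20926.99 = 65.07 in; y_c = 1046349.54/20926.99 = 50.00 in.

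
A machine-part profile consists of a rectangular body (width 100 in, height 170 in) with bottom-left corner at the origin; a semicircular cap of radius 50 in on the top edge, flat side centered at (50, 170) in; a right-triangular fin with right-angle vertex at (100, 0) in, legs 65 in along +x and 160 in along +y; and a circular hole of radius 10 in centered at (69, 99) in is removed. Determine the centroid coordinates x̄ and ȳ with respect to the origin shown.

x̄ = 64.21 in, ȳ = 94.61 in

rectangular body: A = 100 × 170 = 17000.00, centroid at (50.00, 85.00).
semicircular top: A = ½π·50² = 3926.99, centroid at (50.00, 191.22).
triangular fin: A = ½·65·160 = 5200.00, centroid at (121.67, 53.33).
hole: A = −π·10² = -314.16, centroid at (69.00, 99.00).
ΣA = 25812.83 in²
ΣAx̄ = (17000.00)(50.00) + (3926.99)(50.00) + (5200.00)(121.67) + (-314.16)(69.00) = 1657339.22 in³
ΣAȳ = (17000.00)(85.00) + (3926.99)(191.22) + (5200.00)(53.33) + (-314.16)(99.00) = 2442153.34 in³
x̄ = 1657339.22 / 25812.83 = 64.21 in
ȳ = 2442153.34 / 25812.83 = 94.61 in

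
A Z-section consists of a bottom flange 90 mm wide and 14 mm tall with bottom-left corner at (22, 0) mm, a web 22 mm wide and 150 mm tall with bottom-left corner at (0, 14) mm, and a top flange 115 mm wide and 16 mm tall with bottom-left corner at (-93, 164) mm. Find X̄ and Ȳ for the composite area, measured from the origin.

bottom flange: A = 90 × 14 = 1260.00, centroid at (67.00, 7.00).
web: A = 22 × 150 = 3300.00, centroid at (11.00, 89.00).
top flange: A = 115 × 16 = 1840.00, centroid at (-35.50, 172.00).
ΣA = 6400.00 mm²
ΣAX̄ = (1260.00)(67.00) + (3300.00)(11.00) + (1840.00)(-35.50) = 55400.00 mm³
ΣAȲ = (1260.00)(7.00) + (3300.00)(89.00) + (1840.00)(172.00) = 619000.00 mm³
X̄ = 55400.00 / 6400.00 = 8.66 mm
Ȳ = 619000.00 / 6400.00 = 96.72 mm

X̄ = 8.66 mm, Ȳ = 96.72 mm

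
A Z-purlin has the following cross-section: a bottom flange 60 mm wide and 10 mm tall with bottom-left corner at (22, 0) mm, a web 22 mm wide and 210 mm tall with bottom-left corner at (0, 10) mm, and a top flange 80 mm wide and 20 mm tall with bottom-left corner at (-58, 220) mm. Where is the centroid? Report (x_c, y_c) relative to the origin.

bottom flange: A = 60 × 10 = 600.00, centroid at (52.00, 5.00).
web: A = 22 × 210 = 4620.00, centroid at (11.00, 115.00).
top flange: A = 80 × 20 = 1600.00, centroid at (-18.00, 230.00).
ΣA = 6820.00 mm², ΣAx_c = 53220.00 mm³, ΣAy_c = 902300.00 mm³.
x_c = 53220.00/6820.00 = 7.80 mm; y_c = 902300.00/6820.00 = 132.30 mm.

x_c = 7.80 mm, y_c = 132.30 mm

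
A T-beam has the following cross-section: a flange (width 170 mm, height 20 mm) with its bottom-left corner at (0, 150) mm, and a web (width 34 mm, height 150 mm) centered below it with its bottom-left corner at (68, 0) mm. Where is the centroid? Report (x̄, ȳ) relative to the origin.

x̄ = 85.00 mm, ȳ = 109.00 mm

web: A = 34 × 150 = 5100.00, centroid at (85.00, 75.00).
flange: A = 170 × 20 = 3400.00, centroid at (85.00, 160.00).
ΣA = 8500.00 mm², ΣAx̄ = 722500.00 mm³, ΣAȳ = 926500.00 mm³.
x̄ = 722500.00/8500.00 = 85.00 mm; ȳ = 926500.00/8500.00 = 109.00 mm.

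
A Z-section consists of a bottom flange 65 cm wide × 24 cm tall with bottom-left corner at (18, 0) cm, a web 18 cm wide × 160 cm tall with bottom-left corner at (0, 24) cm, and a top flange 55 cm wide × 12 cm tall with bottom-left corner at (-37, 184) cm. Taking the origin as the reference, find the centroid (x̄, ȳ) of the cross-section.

Part | A | x̄ᵢ | ȳᵢ | A·x̄ᵢ | A·ȳᵢ
bottom flange | 1560.00 | 50.50 | 12.00 | 78780.00 | 18720.00
web | 2880.00 | 9.00 | 104.00 | 25920.00 | 299520.00
top flange | 660.00 | -9.50 | 190.00 | -6270.00 | 125400.00
Σ | 5100.00 |  |  | 98430.00 | 443640.00
x̄ = 98430.00 / 5100.00 = 19.30 cm
ȳ = 443640.00 / 5100.00 = 86.99 cm

x̄ = 19.30 cm, ȳ = 86.99 cm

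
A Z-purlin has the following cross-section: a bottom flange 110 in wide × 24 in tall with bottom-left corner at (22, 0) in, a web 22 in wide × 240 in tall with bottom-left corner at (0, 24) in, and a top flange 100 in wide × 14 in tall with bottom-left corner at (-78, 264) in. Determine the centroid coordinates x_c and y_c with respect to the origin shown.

bottom flange: A = 110 × 24 = 2640.00, centroid at (77.00, 12.00).
web: A = 22 × 240 = 5280.00, centroid at (11.00, 144.00).
top flange: A = 100 × 14 = 1400.00, centroid at (-28.00, 271.00).
ΣA = 9320.00 in²
ΣAx_c = (2640.00)(77.00) + (5280.00)(11.00) + (1400.00)(-28.00) = 222160.00 in³
ΣAy_c = (2640.00)(12.00) + (5280.00)(144.00) + (1400.00)(271.00) = 1171400.00 in³
x_c = 222160.00 / 9320.00 = 23.84 in
y_c = 1171400.00 / 9320.00 = 125.69 in

x_c = 23.84 in, y_c = 125.69 in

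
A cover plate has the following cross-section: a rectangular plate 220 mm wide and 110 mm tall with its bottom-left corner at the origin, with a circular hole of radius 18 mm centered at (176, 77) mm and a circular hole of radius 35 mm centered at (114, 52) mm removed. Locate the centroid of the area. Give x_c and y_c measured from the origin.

Part | A | x̄ᵢ | ȳᵢ | A·x̄ᵢ | A·ȳᵢ
plate | 24200.00 | 110.00 | 55.00 | 2662000.00 | 1331000.00
hole 1 | -1017.88 | 176.00 | 77.00 | -179146.18 | -78376.45
hole 2 | -3848.45 | 114.00 | 52.00 | -438723.41 | -200119.45
Σ | 19333.67 |  |  | 2044130.41 | 1052504.09
x_c = 2044130.41 / 19333.67 = 105.73 mm
y_c = 1052504.09 / 19333.67 = 54.44 mm

x_c = 105.73 mm, y_c = 54.44 mm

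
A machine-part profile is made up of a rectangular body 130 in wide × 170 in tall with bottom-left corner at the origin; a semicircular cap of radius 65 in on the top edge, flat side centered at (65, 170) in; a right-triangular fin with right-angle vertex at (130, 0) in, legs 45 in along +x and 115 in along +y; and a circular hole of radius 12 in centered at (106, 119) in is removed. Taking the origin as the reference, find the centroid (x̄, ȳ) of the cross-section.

Part | A | x̄ᵢ | ȳᵢ | A·x̄ᵢ | A·ȳᵢ
rectangular body | 22100.00 | 65.00 | 85.00 | 1436500.00 | 1878500.00
semicircular top | 6636.61 | 65.00 | 197.59 | 431379.94 | 1311307.80
triangular fin | 2587.50 | 145.00 | 38.33 | 375187.50 | 99187.50
hole | -452.39 | 106.00 | 119.00 | -47953.27 | -53834.33
Σ | 30871.73 |  |  | 2195114.17 | 3235160.96
x̄ = 2195114.17 / 30871.73 = 71.10 in
ȳ = 3235160.96 / 30871.73 = 104.79 in

x̄ = 71.10 in, ȳ = 104.79 in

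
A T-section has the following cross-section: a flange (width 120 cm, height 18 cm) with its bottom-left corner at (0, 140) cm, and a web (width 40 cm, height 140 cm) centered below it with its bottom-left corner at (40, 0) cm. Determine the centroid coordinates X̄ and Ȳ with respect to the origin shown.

web: A = 40 × 140 = 5600.00, centroid at (60.00, 70.00).
flange: A = 120 × 18 = 2160.00, centroid at (60.00, 149.00).
ΣA = 7760.00 cm²
ΣAX̄ = (5600.00)(60.00) + (2160.00)(60.00) = 465600.00 cm³
ΣAȲ = (5600.00)(70.00) + (2160.00)(149.00) = 713840.00 cm³
X̄ = 465600.00 / 7760.00 = 60.00 cm
Ȳ = 713840.00 / 7760.00 = 91.99 cm

X̄ = 60.00 cm, Ȳ = 91.99 cm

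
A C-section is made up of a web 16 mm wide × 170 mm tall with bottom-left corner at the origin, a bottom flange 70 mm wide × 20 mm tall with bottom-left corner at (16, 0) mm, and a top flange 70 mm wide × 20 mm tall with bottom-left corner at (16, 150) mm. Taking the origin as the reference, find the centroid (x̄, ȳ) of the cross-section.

x̄ = 29.81 mm, ȳ = 85.00 mm

web: A = 16 × 170 = 2720.00, centroid at (8.00, 85.00).
bottom flange: A = 70 × 20 = 1400.00, centroid at (51.00, 10.00).
top flange: A = 70 × 20 = 1400.00, centroid at (51.00, 160.00).
ΣA = 5520.00 mm², ΣAx̄ = 164560.00 mm³, ΣAȳ = 469200.00 mm³.
x̄ = 164560.00/5520.00 = 29.81 mm; ȳ = 469200.00/5520.00 = 85.00 mm.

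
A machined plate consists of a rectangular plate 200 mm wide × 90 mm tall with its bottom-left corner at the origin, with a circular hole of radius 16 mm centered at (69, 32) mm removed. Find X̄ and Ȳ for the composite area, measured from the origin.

Part | A | x̄ᵢ | ȳᵢ | A·x̄ᵢ | A·ȳᵢ
plate | 18000.00 | 100.00 | 45.00 | 1800000.00 | 810000.00
hole | -804.25 | 69.00 | 32.00 | -55493.09 | -25735.93
Σ | 17195.75 |  |  | 1744506.91 | 784264.07
X̄ = 1744506.91 / 17195.75 = 101.45 mm
Ȳ = 784264.07 / 17195.75 = 45.61 mm

X̄ = 101.45 mm, Ȳ = 45.61 mm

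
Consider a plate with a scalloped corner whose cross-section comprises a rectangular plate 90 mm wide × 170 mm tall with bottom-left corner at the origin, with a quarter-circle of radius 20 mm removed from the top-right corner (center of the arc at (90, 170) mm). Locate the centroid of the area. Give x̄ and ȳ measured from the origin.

Part | A | x̄ᵢ | ȳᵢ | A·x̄ᵢ | A·ȳᵢ
plate | 15300.00 | 45.00 | 85.00 | 688500.00 | 1300500.00
removed quarter-circle | -314.16 | 81.51 | 161.51 | -25607.67 | -50740.41
Σ | 14985.84 |  |  | 662892.33 | 1249759.59
x̄ = 662892.33 / 14985.84 = 44.23 mm
ȳ = 1249759.59 / 14985.84 = 83.40 mm

x̄ = 44.23 mm, ȳ = 83.40 mm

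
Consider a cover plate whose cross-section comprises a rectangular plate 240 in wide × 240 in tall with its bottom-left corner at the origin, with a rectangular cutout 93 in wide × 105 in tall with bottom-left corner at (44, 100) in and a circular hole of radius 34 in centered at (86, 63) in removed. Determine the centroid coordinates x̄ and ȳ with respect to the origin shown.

x̄ = 129.31 in, ȳ = 117.50 in

plate: A = 240 × 240 = 57600.00, centroid at (120.00, 120.00).
hole 1: A = −(93 × 105) = -9765.00, centroid at (90.50, 152.50).
hole 2: A = −π·34² = -3631.68, centroid at (86.00, 63.00).
ΣA = 44203.32 in², ΣAx̄ = 5715942.92 in³, ΣAȳ = 5194041.59 in³.
x̄ = 5715942.92/44203.32 = 129.31 in; ȳ = 5194041.59/44203.32 = 117.50 in.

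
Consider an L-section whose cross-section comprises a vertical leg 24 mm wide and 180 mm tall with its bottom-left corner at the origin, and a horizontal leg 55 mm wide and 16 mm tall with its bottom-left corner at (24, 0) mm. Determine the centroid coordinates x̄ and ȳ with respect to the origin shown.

vertical leg: A = 24 × 180 = 4320.00, centroid at (12.00, 90.00).
horizontal leg: A = 55 × 16 = 880.00, centroid at (51.50, 8.00).
ΣA = 5200.00 mm²
ΣAx̄ = (4320.00)(12.00) + (880.00)(51.50) = 97160.00 mm³
ΣAȳ = (4320.00)(90.00) + (880.00)(8.00) = 395840.00 mm³
x̄ = 97160.00 / 5200.00 = 18.68 mm
ȳ = 395840.00 / 5200.00 = 76.12 mm

x̄ = 18.68 mm, ȳ = 76.12 mm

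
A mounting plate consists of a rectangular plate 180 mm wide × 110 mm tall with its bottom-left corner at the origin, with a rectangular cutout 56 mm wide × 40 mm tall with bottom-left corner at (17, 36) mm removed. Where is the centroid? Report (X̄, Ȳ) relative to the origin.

Part | A | x̄ᵢ | ȳᵢ | A·x̄ᵢ | A·ȳᵢ
plate | 19800.00 | 90.00 | 55.00 | 1782000.00 | 1089000.00
hole | -2240.00 | 45.00 | 56.00 | -100800.00 | -125440.00
Σ | 17560.00 |  |  | 1681200.00 | 963560.00
X̄ = 1681200.00 / 17560.00 = 95.74 mm
Ȳ = 963560.00 / 17560.00 = 54.87 mm

X̄ = 95.74 mm, Ȳ = 54.87 mm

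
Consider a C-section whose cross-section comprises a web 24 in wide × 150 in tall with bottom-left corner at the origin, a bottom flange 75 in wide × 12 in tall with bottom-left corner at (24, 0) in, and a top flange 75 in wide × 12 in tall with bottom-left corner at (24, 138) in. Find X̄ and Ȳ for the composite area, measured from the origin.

web: A = 24 × 150 = 3600.00, centroid at (12.00, 75.00).
bottom flange: A = 75 × 12 = 900.00, centroid at (61.50, 6.00).
top flange: A = 75 × 12 = 900.00, centroid at (61.50, 144.00).
ΣA = 5400.00 in², ΣAX̄ = 153900.00 in³, ΣAȲ = 405000.00 in³.
X̄ = 153900.00/5400.00 = 28.50 in; Ȳ = 405000.00/5400.00 = 75.00 in.

X̄ = 28.50 in, Ȳ = 75.00 in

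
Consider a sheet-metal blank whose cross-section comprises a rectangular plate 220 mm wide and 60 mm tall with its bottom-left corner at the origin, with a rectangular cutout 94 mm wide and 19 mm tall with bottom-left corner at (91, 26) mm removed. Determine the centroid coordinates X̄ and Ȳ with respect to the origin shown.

X̄ = 105.62 mm, Ȳ = 29.14 mm

Part | A | x̄ᵢ | ȳᵢ | A·x̄ᵢ | A·ȳᵢ
plate | 13200.00 | 110.00 | 30.00 | 1452000.00 | 396000.00
hole | -1786.00 | 138.00 | 35.50 | -246468.00 | -63403.00
Σ | 11414.00 |  |  | 1205532.00 | 332597.00
X̄ = 1205532.00 / 11414.00 = 105.62 mm
Ȳ = 332597.00 / 11414.00 = 29.14 mm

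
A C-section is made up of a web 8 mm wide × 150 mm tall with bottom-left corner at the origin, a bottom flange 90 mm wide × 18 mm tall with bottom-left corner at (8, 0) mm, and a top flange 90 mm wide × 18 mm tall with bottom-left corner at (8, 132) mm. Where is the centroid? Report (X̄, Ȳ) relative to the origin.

web: A = 8 × 150 = 1200.00, centroid at (4.00, 75.00).
bottom flange: A = 90 × 18 = 1620.00, centroid at (53.00, 9.00).
top flange: A = 90 × 18 = 1620.00, centroid at (53.00, 141.00).
ΣA = 4440.00 mm², ΣAX̄ = 176520.00 mm³, ΣAȲ = 333000.00 mm³.
X̄ = 176520.00/4440.00 = 39.76 mm; Ȳ = 333000.00/4440.00 = 75.00 mm.

X̄ = 39.76 mm, Ȳ = 75.00 mm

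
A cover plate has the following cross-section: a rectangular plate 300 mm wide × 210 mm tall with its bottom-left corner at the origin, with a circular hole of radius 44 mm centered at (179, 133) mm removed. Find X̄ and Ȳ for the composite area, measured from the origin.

X̄ = 146.90 mm, Ȳ = 102.01 mm

plate: A = 300 × 210 = 63000.00, centroid at (150.00, 105.00).
hole: A = −π·44² = -6082.12, centroid at (179.00, 133.00).
ΣA = 56917.88 mm², ΣAX̄ = 8361299.92 mm³, ΣAȲ = 5806077.59 mm³.
X̄ = 8361299.92/56917.88 = 146.90 mm; Ȳ = 5806077.59/56917.88 = 102.01 mm.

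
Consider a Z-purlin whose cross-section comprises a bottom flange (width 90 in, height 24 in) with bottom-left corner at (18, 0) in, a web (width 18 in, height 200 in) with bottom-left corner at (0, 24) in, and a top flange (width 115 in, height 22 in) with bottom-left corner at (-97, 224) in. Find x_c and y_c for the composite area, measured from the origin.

x_c = 8.27 in, y_c = 128.69 in

bottom flange: A = 90 × 24 = 2160.00, centroid at (63.00, 12.00).
web: A = 18 × 200 = 3600.00, centroid at (9.00, 124.00).
top flange: A = 115 × 22 = 2530.00, centroid at (-39.50, 235.00).
ΣA = 8290.00 in²
ΣAx_c = (2160.00)(63.00) + (3600.00)(9.00) + (2530.00)(-39.50) = 68545.00 in³
ΣAy_c = (2160.00)(12.00) + (3600.00)(124.00) + (2530.00)(235.00) = 1066870.00 in³
x_c = 68545.00 / 8290.00 = 8.27 in
y_c = 1066870.00 / 8290.00 = 128.69 in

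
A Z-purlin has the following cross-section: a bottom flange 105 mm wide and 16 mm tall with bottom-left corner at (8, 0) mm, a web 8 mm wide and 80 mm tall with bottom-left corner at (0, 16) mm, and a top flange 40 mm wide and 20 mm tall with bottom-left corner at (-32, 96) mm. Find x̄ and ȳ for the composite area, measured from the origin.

x̄ = 30.32 mm, ȳ = 42.97 mm

bottom flange: A = 105 × 16 = 1680.00, centroid at (60.50, 8.00).
web: A = 8 × 80 = 640.00, centroid at (4.00, 56.00).
top flange: A = 40 × 20 = 800.00, centroid at (-12.00, 106.00).
ΣA = 3120.00 mm²
ΣAx̄ = (1680.00)(60.50) + (640.00)(4.00) + (800.00)(-12.00) = 94600.00 mm³
ΣAȳ = (1680.00)(8.00) + (640.00)(56.00) + (800.00)(106.00) = 134080.00 mm³
x̄ = 94600.00 / 3120.00 = 30.32 mm
ȳ = 134080.00 / 3120.00 = 42.97 mm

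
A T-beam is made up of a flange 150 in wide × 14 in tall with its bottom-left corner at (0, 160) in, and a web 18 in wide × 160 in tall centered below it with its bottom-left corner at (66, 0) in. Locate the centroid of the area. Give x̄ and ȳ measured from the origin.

x̄ = 75.00 in, ȳ = 116.69 in

web: A = 18 × 160 = 2880.00, centroid at (75.00, 80.00).
flange: A = 150 × 14 = 2100.00, centroid at (75.00, 167.00).
ΣA = 4980.00 in², ΣAx̄ = 373500.00 in³, ΣAȳ = 581100.00 in³.
x̄ = 373500.00/4980.00 = 75.00 in; ȳ = 581100.00/4980.00 = 116.69 in.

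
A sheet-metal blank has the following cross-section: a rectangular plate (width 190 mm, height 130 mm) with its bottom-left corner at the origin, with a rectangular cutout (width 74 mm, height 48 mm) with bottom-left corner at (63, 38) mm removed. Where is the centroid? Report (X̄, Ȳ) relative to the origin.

X̄ = 94.16 mm, Ȳ = 65.50 mm

plate: A = 190 × 130 = 24700.00, centroid at (95.00, 65.00).
hole: A = −(74 × 48) = -3552.00, centroid at (100.00, 62.00).
ΣA = 21148.00 mm², ΣAX̄ = 1991300.00 mm³, ΣAȲ = 1385276.00 mm³.
X̄ = 1991300.00/21148.00 = 94.16 mm; Ȳ = 1385276.00/21148.00 = 65.50 mm.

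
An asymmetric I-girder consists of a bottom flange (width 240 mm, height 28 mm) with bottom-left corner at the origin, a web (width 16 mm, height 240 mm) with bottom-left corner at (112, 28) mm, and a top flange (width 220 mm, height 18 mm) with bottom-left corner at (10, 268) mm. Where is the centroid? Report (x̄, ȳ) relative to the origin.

x̄ = 120.00 mm, ȳ = 121.17 mm

bottom flange: A = 240 × 28 = 6720.00, centroid at (120.00, 14.00).
web: A = 16 × 240 = 3840.00, centroid at (120.00, 148.00).
top flange: A = 220 × 18 = 3960.00, centroid at (120.00, 277.00).
ΣA = 14520.00 mm², ΣAx̄ = 1742400.00 mm³, ΣAȳ = 1759320.00 mm³.
x̄ = 1742400.00/14520.00 = 120.00 mm; ȳ = 1759320.00/14520.00 = 121.17 mm.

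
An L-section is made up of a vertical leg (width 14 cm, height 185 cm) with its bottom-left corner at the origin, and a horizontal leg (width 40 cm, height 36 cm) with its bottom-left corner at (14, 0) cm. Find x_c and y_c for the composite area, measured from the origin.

vertical leg: A = 14 × 185 = 2590.00, centroid at (7.00, 92.50).
horizontal leg: A = 40 × 36 = 1440.00, centroid at (34.00, 18.00).
ΣA = 4030.00 cm², ΣAx_c = 67090.00 cm³, ΣAy_c = 265495.00 cm³.
x_c = 67090.00/4030.00 = 16.65 cm; y_c = 265495.00/4030.00 = 65.88 cm.

x_c = 16.65 cm, y_c = 65.88 cm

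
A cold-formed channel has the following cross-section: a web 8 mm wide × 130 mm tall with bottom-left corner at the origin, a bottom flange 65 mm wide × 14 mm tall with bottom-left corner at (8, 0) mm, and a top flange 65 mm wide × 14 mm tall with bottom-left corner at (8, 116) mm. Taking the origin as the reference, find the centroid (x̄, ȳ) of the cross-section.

x̄ = 27.23 mm, ȳ = 65.00 mm

web: A = 8 × 130 = 1040.00, centroid at (4.00, 65.00).
bottom flange: A = 65 × 14 = 910.00, centroid at (40.50, 7.00).
top flange: A = 65 × 14 = 910.00, centroid at (40.50, 123.00).
ΣA = 2860.00 mm², ΣAx̄ = 77870.00 mm³, ΣAȳ = 185900.00 mm³.
x̄ = 77870.00/2860.00 = 27.23 mm; ȳ = 185900.00/2860.00 = 65.00 mm.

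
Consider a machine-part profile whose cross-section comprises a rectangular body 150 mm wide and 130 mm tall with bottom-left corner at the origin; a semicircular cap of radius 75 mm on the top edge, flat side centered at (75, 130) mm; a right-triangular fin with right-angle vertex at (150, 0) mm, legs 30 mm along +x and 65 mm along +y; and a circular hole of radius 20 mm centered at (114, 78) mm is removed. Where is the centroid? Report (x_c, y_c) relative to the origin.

x_c = 76.21 mm, y_c = 93.41 mm

Part | A | x̄ᵢ | ȳᵢ | A·x̄ᵢ | A·ȳᵢ
rectangular body | 19500.00 | 75.00 | 65.00 | 1462500.00 | 1267500.00
semicircular top | 8835.73 | 75.00 | 161.83 | 662679.70 | 1429894.81
triangular fin | 975.00 | 160.00 | 21.67 | 156000.00 | 21125.00
hole | -1256.64 | 114.00 | 78.00 | -143256.63 | -98017.69
Σ | 28054.09 |  |  | 2137923.08 | 2620502.12
x_c = 2137923.08 / 28054.09 = 76.21 mm
y_c = 2620502.12 / 28054.09 = 93.41 mm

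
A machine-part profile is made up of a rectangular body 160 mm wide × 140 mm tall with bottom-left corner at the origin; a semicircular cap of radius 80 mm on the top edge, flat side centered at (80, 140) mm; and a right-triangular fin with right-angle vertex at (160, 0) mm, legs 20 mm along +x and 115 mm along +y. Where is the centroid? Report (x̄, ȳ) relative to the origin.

x̄ = 82.97 mm, ȳ = 100.02 mm

rectangular body: A = 160 × 140 = 22400.00, centroid at (80.00, 70.00).
semicircular top: A = ½π·80² = 10053.10, centroid at (80.00, 173.95).
triangular fin: A = ½·20·115 = 1150.00, centroid at (166.67, 38.33).
ΣA = 33603.10 mm², ΣAx̄ = 2787914.39 mm³, ΣAȳ = 3360850.18 mm³.
x̄ = 2787914.39/33603.10 = 82.97 mm; ȳ = 3360850.18/33603.10 = 100.02 mm.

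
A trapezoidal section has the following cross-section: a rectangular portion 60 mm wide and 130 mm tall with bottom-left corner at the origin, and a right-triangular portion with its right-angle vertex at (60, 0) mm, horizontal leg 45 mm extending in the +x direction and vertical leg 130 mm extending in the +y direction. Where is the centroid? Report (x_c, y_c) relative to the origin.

rectangular portion: A = 60 × 130 = 7800.00, centroid at (30.00, 65.00).
triangular portion: A = ½·45·130 = 2925.00, centroid at (75.00, 43.33).
ΣA = 10725.00 mm², ΣAx_c = 453375.00 mm³, ΣAy_c = 633750.00 mm³.
x_c = 453375.00/10725.00 = 42.27 mm; y_c = 633750.00/10725.00 = 59.09 mm.

x_c = 42.27 mm, y_c = 59.09 mm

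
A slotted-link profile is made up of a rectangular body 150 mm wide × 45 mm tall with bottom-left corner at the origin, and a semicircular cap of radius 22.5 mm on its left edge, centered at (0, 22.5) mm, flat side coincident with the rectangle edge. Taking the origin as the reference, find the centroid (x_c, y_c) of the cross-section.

x_c = 66.09 mm, y_c = 22.50 mm

rectangular body: A = 150 × 45 = 6750.00, centroid at (75.00, 22.50).
semicircular end: A = ½π·22.5² = 795.22, centroid at (-9.55, 22.50).
ΣA = 7545.22 mm², ΣAx_c = 498656.25 mm³, ΣAy_c = 169767.35 mm³.
x_c = 498656.25/7545.22 = 66.09 mm; y_c = 169767.35/7545.22 = 22.50 mm.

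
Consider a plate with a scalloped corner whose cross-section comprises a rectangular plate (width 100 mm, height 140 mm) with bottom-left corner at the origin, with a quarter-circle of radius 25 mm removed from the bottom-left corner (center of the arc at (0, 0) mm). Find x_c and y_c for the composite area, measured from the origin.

x_c = 51.43 mm, y_c = 72.16 mm

Part | A | x̄ᵢ | ȳᵢ | A·x̄ᵢ | A·ȳᵢ
plate | 14000.00 | 50.00 | 70.00 | 700000.00 | 980000.00
removed quarter-circle | -490.87 | 10.61 | 10.61 | -5208.33 | -5208.33
Σ | 13509.13 |  |  | 694791.67 | 974791.67
x_c = 694791.67 / 13509.13 = 51.43 mm
y_c = 974791.67 / 13509.13 = 72.16 mm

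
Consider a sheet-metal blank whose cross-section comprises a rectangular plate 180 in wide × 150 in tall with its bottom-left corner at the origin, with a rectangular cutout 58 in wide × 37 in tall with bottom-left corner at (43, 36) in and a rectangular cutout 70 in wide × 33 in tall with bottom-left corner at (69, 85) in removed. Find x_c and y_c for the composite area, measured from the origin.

plate: A = 180 × 150 = 27000.00, centroid at (90.00, 75.00).
hole 1: A = −(58 × 37) = -2146.00, centroid at (72.00, 54.50).
hole 2: A = −(70 × 33) = -2310.00, centroid at (104.00, 101.50).
ΣA = 22544.00 in², ΣAx_c = 2035248.00 in³, ΣAy_c = 1673578.00 in³.
x_c = 2035248.00/22544.00 = 90.28 in; y_c = 1673578.00/22544.00 = 74.24 in.

x_c = 90.28 in, y_c = 74.24 in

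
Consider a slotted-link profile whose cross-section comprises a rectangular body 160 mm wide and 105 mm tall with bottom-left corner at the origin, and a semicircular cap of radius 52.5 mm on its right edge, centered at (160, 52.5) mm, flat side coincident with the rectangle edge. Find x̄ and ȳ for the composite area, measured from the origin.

x̄ = 100.96 mm, ȳ = 52.50 mm

Part | A | x̄ᵢ | ȳᵢ | A·x̄ᵢ | A·ȳᵢ
rectangular body | 16800.00 | 80.00 | 52.50 | 1344000.00 | 882000.00
semicircular end | 4329.51 | 182.28 | 52.50 | 789189.93 | 227299.14
Σ | 21129.51 |  |  | 2133189.93 | 1109299.14
x̄ = 2133189.93 / 21129.51 = 100.96 mm
ȳ = 1109299.14 / 21129.51 = 52.50 mm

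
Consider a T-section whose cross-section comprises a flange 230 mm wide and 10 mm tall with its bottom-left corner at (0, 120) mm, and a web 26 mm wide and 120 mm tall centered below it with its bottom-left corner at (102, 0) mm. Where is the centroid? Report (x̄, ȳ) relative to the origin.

x̄ = 115.00 mm, ȳ = 87.58 mm

Part | A | x̄ᵢ | ȳᵢ | A·x̄ᵢ | A·ȳᵢ
web | 3120.00 | 115.00 | 60.00 | 358800.00 | 187200.00
flange | 2300.00 | 115.00 | 125.00 | 264500.00 | 287500.00
Σ | 5420.00 |  |  | 623300.00 | 474700.00
x̄ = 623300.00 / 5420.00 = 115.00 mm
ȳ = 474700.00 / 5420.00 = 87.58 mm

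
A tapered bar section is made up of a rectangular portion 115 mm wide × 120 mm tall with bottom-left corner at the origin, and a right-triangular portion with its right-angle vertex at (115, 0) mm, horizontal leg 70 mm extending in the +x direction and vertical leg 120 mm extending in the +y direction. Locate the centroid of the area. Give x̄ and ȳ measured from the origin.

Part | A | x̄ᵢ | ȳᵢ | A·x̄ᵢ | A·ȳᵢ
rectangular portion | 13800.00 | 57.50 | 60.00 | 793500.00 | 828000.00
triangular portion | 4200.00 | 138.33 | 40.00 | 581000.00 | 168000.00
Σ | 18000.00 |  |  | 1374500.00 | 996000.00
x̄ = 1374500.00 / 18000.00 = 76.36 mm
ȳ = 996000.00 / 18000.00 = 55.33 mm

x̄ = 76.36 mm, ȳ = 55.33 mm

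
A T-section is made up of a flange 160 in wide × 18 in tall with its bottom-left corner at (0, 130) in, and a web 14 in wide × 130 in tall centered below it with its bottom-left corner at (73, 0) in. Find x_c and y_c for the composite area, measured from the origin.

web: A = 14 × 130 = 1820.00, centroid at (80.00, 65.00).
flange: A = 160 × 18 = 2880.00, centroid at (80.00, 139.00).
ΣA = 4700.00 in², ΣAx_c = 376000.00 in³, ΣAy_c = 518620.00 in³.
x_c = 376000.00/4700.00 = 80.00 in; y_c = 518620.00/4700.00 = 110.34 in.

x_c = 80.00 in, y_c = 110.34 in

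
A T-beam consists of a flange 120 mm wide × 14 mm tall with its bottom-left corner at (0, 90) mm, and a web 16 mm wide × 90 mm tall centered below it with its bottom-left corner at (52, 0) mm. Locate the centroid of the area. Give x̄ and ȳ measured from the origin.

web: A = 16 × 90 = 1440.00, centroid at (60.00, 45.00).
flange: A = 120 × 14 = 1680.00, centroid at (60.00, 97.00).
ΣA = 3120.00 mm², ΣAx̄ = 187200.00 mm³, ΣAȳ = 227760.00 mm³.
x̄ = 187200.00/3120.00 = 60.00 mm; ȳ = 227760.00/3120.00 = 73.00 mm.

x̄ = 60.00 mm, ȳ = 73.00 mm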